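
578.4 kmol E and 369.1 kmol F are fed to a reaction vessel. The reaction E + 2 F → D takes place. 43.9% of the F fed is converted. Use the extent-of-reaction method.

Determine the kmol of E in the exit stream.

497 kmol

F reacted = 0.439 × 369.1 = 162 kmol; ν_F = −2, so ξ = 162/2 = 81.02 kmol.
Outlet amounts (n = n₀ + ν ξ):
  E: 578.4 − 1(81.02) = 497.4
  F: 369.1 − 2(81.02) = 207.1
  D: 0 + 1(81.02) = 81.02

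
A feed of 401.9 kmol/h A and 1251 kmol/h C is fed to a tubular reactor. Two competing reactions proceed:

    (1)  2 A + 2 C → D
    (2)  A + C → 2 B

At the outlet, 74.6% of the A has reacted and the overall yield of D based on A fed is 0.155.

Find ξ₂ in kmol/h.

ξ₂ = 175 kmol/h

Yield of D: 1ξ₁ / 401.9 = 0.155 → ξ₁ = 62.29 kmol/h.
Conversion of A: 2ξ₁ + 1ξ₂ = 0.746 × 401.9 = 299.8 → ξ₂ = 175.2 kmol/h.
Outlet amounts (n = n₀ + Σ ν·ξ):
  A: 401.9 − 2(62.29) − 1(175.2) = 102.1
  C: 1251 − 2(62.29) − 1(175.2) = 951.2
  D: 0 + 1(62.29) = 62.29
  B: 0 + 2(175.2) = 350.5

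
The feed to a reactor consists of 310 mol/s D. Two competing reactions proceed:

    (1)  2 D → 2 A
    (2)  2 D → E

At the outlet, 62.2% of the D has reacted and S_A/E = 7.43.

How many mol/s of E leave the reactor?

Conversion of D: D consumed = 0.622 × 310 = 192.8 mol/s = 2ξ₁ + 2ξ₂.
Selectivity: 2ξ₁ / (1ξ₂) = 7.43 → ξ₁ = 3.715 ξ₂.
Substitute: (2·3.715 + 2) ξ₂ = 192.8 → ξ₂ = 20.45 mol/s, ξ₁ = 75.96 mol/s.
Outlet amounts (n = n₀ + Σ ν·ξ):
  D: 310 − 2(75.96) − 2(20.45) = 117.2
  A: 0 + 2(75.96) = 151.9
  E: 0 + 1(20.45) = 20.45

20.4 mol/s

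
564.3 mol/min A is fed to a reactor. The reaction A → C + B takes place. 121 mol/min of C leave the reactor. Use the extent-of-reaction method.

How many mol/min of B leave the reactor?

121 mol/min

For C: n = n₀ + 1ξ → 121 = 0 + 1ξ, giving ξ = 121 mol/min.
Outlet amounts (n = n₀ + ν ξ):
  A: 564.3 − 1(121) = 443.3
  C: 0 + 1(121) = 121
  B: 0 + 1(121) = 121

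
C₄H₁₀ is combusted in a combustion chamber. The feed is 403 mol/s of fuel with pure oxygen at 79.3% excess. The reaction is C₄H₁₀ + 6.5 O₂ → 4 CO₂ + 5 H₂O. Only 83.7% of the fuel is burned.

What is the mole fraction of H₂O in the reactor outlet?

0.301

Stoichiometric O₂ = 6.5 × 403 = 2620 mol/s; O₂ fed = 2620 × 1.793 = 4697 mol/s.
Fuel reacted = 0.837 × 403 → ξ = 337.3 mol/s.
Outlet (n = n₀ + ν ξ):
  C₄H₁₀: 403 − 1(337.3) = 65.69
  O₂: 4697 − 6.5(337.3) = 2504
  CO₂: 0 + 4(337.3) = 1349
  H₂O: 0 + 5(337.3) = 1687
Total out = 5606 mol/s; y_H₂O = 1687 / 5606 = 0.3009.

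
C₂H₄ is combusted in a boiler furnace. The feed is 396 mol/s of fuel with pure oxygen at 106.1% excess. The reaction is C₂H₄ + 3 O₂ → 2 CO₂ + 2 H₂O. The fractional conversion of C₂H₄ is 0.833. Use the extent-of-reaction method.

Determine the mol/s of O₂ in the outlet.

1460 mol/s

Stoichiometric O₂ = 3 × 396 = 1188 mol/s; O₂ fed = 1188 × 2.061 = 2448 mol/s.
Fuel reacted = 0.833 × 396 → ξ = 329.9 mol/s.
Outlet (n = n₀ + ν ξ):
  C₂H₄: 396 − 1(329.9) = 66.13
  O₂: 2448 − 3(329.9) = 1459
  CO₂: 0 + 2(329.9) = 659.7
  H₂O: 0 + 2(329.9) = 659.7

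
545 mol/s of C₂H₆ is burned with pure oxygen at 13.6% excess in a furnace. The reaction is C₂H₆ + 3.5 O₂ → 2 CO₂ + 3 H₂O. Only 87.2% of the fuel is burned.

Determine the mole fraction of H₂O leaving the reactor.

0.483

Stoichiometric O₂ = 3.5 × 545 = 1908 mol/s; O₂ fed = 1908 × 1.136 = 2167 mol/s.
Fuel reacted = 0.872 × 545 → ξ = 475.2 mol/s.
Outlet (n = n₀ + ν ξ):
  C₂H₆: 545 − 1(475.2) = 69.76
  O₂: 2167 − 3.5(475.2) = 503.6
  CO₂: 0 + 2(475.2) = 950.5
  H₂O: 0 + 3(475.2) = 1426
Total out = 2950 mol/s; y_H₂O = 1426 / 2950 = 0.4834.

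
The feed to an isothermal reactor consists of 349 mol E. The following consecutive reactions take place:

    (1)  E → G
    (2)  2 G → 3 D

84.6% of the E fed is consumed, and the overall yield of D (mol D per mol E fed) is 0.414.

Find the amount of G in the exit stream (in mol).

199 mol

Conversion of E: E consumed = 1ξ₁ = 0.846 × 349 → ξ₁ = 295.3 mol.
Yield of D: 3ξ₂ / 349 = 0.414 → ξ₂ = 48.16 mol.
Outlet amounts (n = n₀ + Σ ν·ξ):
  E: 349 − 1(295.3) = 53.75
  G: 0 + 1(295.3) − 2(48.16) = 198.9
  D: 0 + 3(48.16) = 144.5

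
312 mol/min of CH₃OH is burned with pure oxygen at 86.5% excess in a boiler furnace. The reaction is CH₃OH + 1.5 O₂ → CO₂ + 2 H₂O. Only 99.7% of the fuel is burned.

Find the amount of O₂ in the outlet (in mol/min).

406 mol/min

Stoichiometric O₂ = 1.5 × 312 = 468 mol/min; O₂ fed = 468 × 1.865 = 872.8 mol/min.
Fuel reacted = 0.997 × 312 → ξ = 311.1 mol/min.
Outlet (n = n₀ + ν ξ):
  CH₃OH: 312 − 1(311.1) = 0.936
  O₂: 872.8 − 1.5(311.1) = 406.2
  CO₂: 0 + 1(311.1) = 311.1
  H₂O: 0 + 2(311.1) = 622.1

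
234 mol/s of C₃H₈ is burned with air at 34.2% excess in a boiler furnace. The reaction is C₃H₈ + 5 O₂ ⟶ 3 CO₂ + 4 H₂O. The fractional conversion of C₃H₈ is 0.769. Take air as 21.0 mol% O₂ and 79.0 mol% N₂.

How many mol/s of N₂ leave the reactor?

5910 mol/s

Stoichiometric O₂ = 5 × 234 = 1170 mol/s; O₂ fed = 1170 × 1.342 = 1570 mol/s.
N₂ fed = 1570 × 79/21 = 5907 mol/s.
Fuel reacted = 0.769 × 234 → ξ = 179.9 mol/s.
Outlet (n = n₀ + ν ξ):
  C₃H₈: 234 − 1(179.9) = 54.05
  O₂: 1570 − 5(179.9) = 670.4
  N₂: 5907 (inert)
  CO₂: 0 + 3(179.9) = 539.8
  H₂O: 0 + 4(179.9) = 719.8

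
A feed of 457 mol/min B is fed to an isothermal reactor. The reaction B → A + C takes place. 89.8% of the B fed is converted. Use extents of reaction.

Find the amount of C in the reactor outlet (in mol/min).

B reacted = 0.898 × 457 = 410.4 mol/min; ν_B = −1, so ξ = 410.4/1 = 410.4 mol/min.
Outlet amounts (n = n₀ + ν ξ):
  B: 457 − 1(410.4) = 46.61
  A: 0 + 1(410.4) = 410.4
  C: 0 + 1(410.4) = 410.4

410 mol/min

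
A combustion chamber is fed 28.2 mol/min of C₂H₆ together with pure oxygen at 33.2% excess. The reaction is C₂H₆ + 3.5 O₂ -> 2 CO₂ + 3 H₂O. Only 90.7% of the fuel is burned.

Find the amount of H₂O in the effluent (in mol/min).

76.7 mol/min

Stoichiometric O₂ = 3.5 × 28.2 = 98.7 mol/min; O₂ fed = 98.7 × 1.332 = 131.5 mol/min.
Fuel reacted = 0.907 × 28.2 → ξ = 25.58 mol/min.
Outlet (n = n₀ + ν ξ):
  C₂H₆: 28.2 − 1(25.58) = 2.623
  O₂: 131.5 − 3.5(25.58) = 41.95
  CO₂: 0 + 2(25.58) = 51.15
  H₂O: 0 + 3(25.58) = 76.73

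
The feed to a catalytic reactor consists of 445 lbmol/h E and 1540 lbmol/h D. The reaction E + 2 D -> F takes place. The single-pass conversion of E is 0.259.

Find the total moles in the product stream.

E reacted = 0.259 × 445 = 115.3 lbmol/h; ν_E = −1, so ξ = 115.3/1 = 115.3 lbmol/h.
Outlet amounts (n = n₀ + ν ξ):
  E: 445 − 1(115.3) = 329.7
  D: 1540 − 2(115.3) = 1309
  F: 0 + 1(115.3) = 115.3
Total out = 329.7 + 1309 + 115.3 = 1754 lbmol/h.

1750 lbmol/h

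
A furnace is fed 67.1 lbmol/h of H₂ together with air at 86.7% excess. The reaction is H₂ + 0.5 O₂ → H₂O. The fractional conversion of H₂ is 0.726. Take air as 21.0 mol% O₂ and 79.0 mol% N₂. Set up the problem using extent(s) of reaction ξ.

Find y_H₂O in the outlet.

0.143

Stoichiometric O₂ = 0.5 × 67.1 = 33.55 lbmol/h; O₂ fed = 33.55 × 1.867 = 62.64 lbmol/h.
N₂ fed = 62.64 × 79/21 = 235.6 lbmol/h.
Fuel reacted = 0.726 × 67.1 → ξ = 48.71 lbmol/h.
Outlet (n = n₀ + ν ξ):
  H₂: 67.1 − 1(48.71) = 18.39
  O₂: 62.64 − 0.5(48.71) = 38.28
  N₂: 235.6 (inert)
  H₂O: 0 + 1(48.71) = 48.71
Total out = 341 lbmol/h; y_H₂O = 48.71 / 341 = 0.1429.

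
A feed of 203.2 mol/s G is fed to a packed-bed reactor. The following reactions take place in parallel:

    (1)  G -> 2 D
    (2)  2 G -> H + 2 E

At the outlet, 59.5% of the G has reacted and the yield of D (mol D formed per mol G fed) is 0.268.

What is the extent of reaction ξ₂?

Yield of D: 2ξ₁ / 203.2 = 0.268 → ξ₁ = 27.23 mol/s.
Conversion of G: 1ξ₁ + 2ξ₂ = 0.595 × 203.2 = 120.9 → ξ₂ = 46.84 mol/s.
Outlet amounts (n = n₀ + Σ ν·ξ):
  G: 203.2 − 1(27.23) − 2(46.84) = 82.3
  D: 0 + 2(27.23) = 54.46
  H: 0 + 1(46.84) = 46.84
  E: 0 + 2(46.84) = 93.68

ξ₂ = 46.8 mol/s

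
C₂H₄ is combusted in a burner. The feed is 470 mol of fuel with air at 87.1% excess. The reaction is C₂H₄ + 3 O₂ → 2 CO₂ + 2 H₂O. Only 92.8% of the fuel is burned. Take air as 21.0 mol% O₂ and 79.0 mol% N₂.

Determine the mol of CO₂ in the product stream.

872 mol

Stoichiometric O₂ = 3 × 470 = 1410 mol; O₂ fed = 1410 × 1.871 = 2638 mol.
N₂ fed = 2638 × 79/21 = 9924 mol.
Fuel reacted = 0.928 × 470 → ξ = 436.2 mol.
Outlet (n = n₀ + ν ξ):
  C₂H₄: 470 − 1(436.2) = 33.84
  O₂: 2638 − 3(436.2) = 1330
  N₂: 9924 (inert)
  CO₂: 0 + 2(436.2) = 872.3
  H₂O: 0 + 2(436.2) = 872.3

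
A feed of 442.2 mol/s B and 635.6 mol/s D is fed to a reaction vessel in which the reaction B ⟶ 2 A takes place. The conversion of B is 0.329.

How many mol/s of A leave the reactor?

B reacted = 0.329 × 442.2 = 145.5 mol/s; ν_B = −1, so ξ = 145.5/1 = 145.5 mol/s.
Outlet amounts (n = n₀ + ν ξ):
  B: 442.2 − 1(145.5) = 296.7
  A: 0 + 2(145.5) = 291
  D: 635.6 (inert)

291 mol/s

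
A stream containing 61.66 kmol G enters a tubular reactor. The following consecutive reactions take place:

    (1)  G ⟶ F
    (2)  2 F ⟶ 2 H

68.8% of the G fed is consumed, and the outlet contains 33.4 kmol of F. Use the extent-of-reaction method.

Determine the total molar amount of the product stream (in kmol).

Conversion of G: G consumed = 1ξ₁ = 0.688 × 61.66 → ξ₁ = 42.42 kmol.
F balance: n_F = 0 + 1ξ₁ − 2ξ₂ = 33.4 → ξ₂ = (1·42.42 − 33.4)/2 = 4.511 kmol.
Outlet amounts (n = n₀ + Σ ν·ξ):
  G: 61.66 − 1(42.42) = 19.24
  F: 0 + 1(42.42) − 2(4.511) = 33.4
  H: 0 + 2(4.511) = 9.022
Total out = 19.24 + 33.4 + 9.022 = 61.66 kmol.

61.7 kmol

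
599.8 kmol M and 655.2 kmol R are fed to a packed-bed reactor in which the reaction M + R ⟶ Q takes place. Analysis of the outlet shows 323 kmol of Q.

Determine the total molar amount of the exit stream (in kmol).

932 kmol

For Q: n = n₀ + 1ξ → 323 = 0 + 1ξ, giving ξ = 323 kmol.
Outlet amounts (n = n₀ + ν ξ):
  M: 599.8 − 1(323) = 276.8
  R: 655.2 − 1(323) = 332.2
  Q: 0 + 1(323) = 323
Total out = 276.8 + 332.2 + 323 = 932 kmol.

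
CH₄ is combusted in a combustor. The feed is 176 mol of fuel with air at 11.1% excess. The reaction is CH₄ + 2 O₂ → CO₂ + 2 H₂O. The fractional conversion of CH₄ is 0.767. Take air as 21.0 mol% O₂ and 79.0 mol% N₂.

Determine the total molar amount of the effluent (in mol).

Stoichiometric O₂ = 2 × 176 = 352 mol; O₂ fed = 352 × 1.111 = 391.1 mol.
N₂ fed = 391.1 × 79/21 = 1471 mol.
Fuel reacted = 0.767 × 176 → ξ = 135 mol.
Outlet (n = n₀ + ν ξ):
  CH₄: 176 − 1(135) = 41.01
  O₂: 391.1 − 2(135) = 121.1
  N₂: 1471 (inert)
  CO₂: 0 + 1(135) = 135
  H₂O: 0 + 2(135) = 270
Total out = 41.01 + 121.1 + 1471 + 135 + 270 = 2038 mol.

2040 mol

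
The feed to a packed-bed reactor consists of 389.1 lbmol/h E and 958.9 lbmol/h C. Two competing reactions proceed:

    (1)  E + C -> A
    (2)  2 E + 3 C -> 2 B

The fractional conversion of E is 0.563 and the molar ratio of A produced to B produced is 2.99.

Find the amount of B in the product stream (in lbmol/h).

54.9 lbmol/h

Conversion of E: E consumed = 0.563 × 389.1 = 219.1 lbmol/h = 1ξ₁ + 2ξ₂.
Selectivity: 1ξ₁ / (2ξ₂) = 2.99 → ξ₁ = 5.98 ξ₂.
Substitute: (1·5.98 + 2) ξ₂ = 219.1 → ξ₂ = 27.45 lbmol/h, ξ₁ = 164.2 lbmol/h.
Outlet amounts (n = n₀ + Σ ν·ξ):
  E: 389.1 − 1(164.2) − 2(27.45) = 170
  C: 958.9 − 1(164.2) − 3(27.45) = 712.4
  A: 0 + 1(164.2) = 164.2
  B: 0 + 2(27.45) = 54.9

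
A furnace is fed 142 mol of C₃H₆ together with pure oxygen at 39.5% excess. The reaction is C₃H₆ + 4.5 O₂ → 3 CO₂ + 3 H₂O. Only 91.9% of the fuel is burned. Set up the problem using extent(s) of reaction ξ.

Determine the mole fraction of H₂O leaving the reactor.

0.356

Stoichiometric O₂ = 4.5 × 142 = 639 mol; O₂ fed = 639 × 1.395 = 891.4 mol.
Fuel reacted = 0.919 × 142 → ξ = 130.5 mol.
Outlet (n = n₀ + ν ξ):
  C₃H₆: 142 − 1(130.5) = 11.5
  O₂: 891.4 − 4.5(130.5) = 304.2
  CO₂: 0 + 3(130.5) = 391.5
  H₂O: 0 + 3(130.5) = 391.5
Total out = 1099 mol; y_H₂O = 391.5 / 1099 = 0.3563.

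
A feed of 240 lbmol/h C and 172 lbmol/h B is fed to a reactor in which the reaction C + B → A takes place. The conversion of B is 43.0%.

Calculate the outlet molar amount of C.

B reacted = 0.43 × 172 = 73.96 lbmol/h; ν_B = −1, so ξ = 73.96/1 = 73.96 lbmol/h.
Outlet amounts (n = n₀ + ν ξ):
  C: 240 − 1(73.96) = 166
  B: 172 − 1(73.96) = 98.04
  A: 0 + 1(73.96) = 73.96

166 lbmol/h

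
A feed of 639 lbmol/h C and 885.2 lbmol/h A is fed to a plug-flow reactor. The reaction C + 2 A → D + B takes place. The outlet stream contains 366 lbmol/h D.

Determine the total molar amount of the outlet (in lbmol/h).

For D: n = n₀ + 1ξ → 366 = 0 + 1ξ, giving ξ = 366 lbmol/h.
Outlet amounts (n = n₀ + ν ξ):
  C: 639 − 1(366) = 273
  A: 885.2 − 2(366) = 153.2
  D: 0 + 1(366) = 366
  B: 0 + 1(366) = 366
Total out = 273 + 153.2 + 366 + 366 = 1158 lbmol/h.

1160 lbmol/h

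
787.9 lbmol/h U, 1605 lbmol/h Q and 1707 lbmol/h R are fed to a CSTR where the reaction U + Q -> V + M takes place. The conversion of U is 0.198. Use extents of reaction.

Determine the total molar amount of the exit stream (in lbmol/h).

U reacted = 0.198 × 787.9 = 156 lbmol/h; ν_U = −1, so ξ = 156/1 = 156 lbmol/h.
Outlet amounts (n = n₀ + ν ξ):
  U: 787.9 − 1(156) = 631.9
  Q: 1605 − 1(156) = 1449
  V: 0 + 1(156) = 156
  M: 0 + 1(156) = 156
  R: 1707 (inert)
Total out = 631.9 + 1449 + 156 + 156 + 1707 = 4100 lbmol/h.

4100 lbmol/h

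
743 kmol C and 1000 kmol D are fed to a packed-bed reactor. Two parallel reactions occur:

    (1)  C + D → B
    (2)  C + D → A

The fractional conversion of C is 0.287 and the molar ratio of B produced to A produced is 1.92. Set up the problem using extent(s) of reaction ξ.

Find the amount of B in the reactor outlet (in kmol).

140 kmol

Conversion of C: C consumed = 0.287 × 743 = 213.2 kmol = 1ξ₁ + 1ξ₂.
Selectivity: 1ξ₁ / (1ξ₂) = 1.92 → ξ₁ = 1.92 ξ₂.
Substitute: (1·1.92 + 1) ξ₂ = 213.2 → ξ₂ = 73.03 kmol, ξ₁ = 140.2 kmol.
Outlet amounts (n = n₀ + Σ ν·ξ):
  C: 743 − 1(140.2) − 1(73.03) = 529.8
  D: 1000 − 1(140.2) − 1(73.03) = 786.8
  B: 0 + 1(140.2) = 140.2
  A: 0 + 1(73.03) = 73.03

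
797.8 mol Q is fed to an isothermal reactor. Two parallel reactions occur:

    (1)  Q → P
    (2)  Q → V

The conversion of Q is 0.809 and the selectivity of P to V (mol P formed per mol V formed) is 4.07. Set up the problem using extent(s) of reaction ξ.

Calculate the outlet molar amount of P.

518 mol

Conversion of Q: Q consumed = 0.809 × 797.8 = 645.4 mol = 1ξ₁ + 1ξ₂.
Selectivity: 1ξ₁ / (1ξ₂) = 4.07 → ξ₁ = 4.07 ξ₂.
Substitute: (1·4.07 + 1) ξ₂ = 645.4 → ξ₂ = 127.3 mol, ξ₁ = 518.1 mol.
Outlet amounts (n = n₀ + Σ ν·ξ):
  Q: 797.8 − 1(518.1) − 1(127.3) = 152.4
  P: 0 + 1(518.1) = 518.1
  V: 0 + 1(127.3) = 127.3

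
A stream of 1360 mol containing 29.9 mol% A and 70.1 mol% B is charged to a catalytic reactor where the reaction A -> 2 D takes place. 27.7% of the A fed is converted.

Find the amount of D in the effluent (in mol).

A reacted = 0.277 × 406.6 = 112.6 mol; ν_A = −1, so ξ = 112.6/1 = 112.6 mol.
Outlet amounts (n = n₀ + ν ξ):
  A: 406.6 − 1(112.6) = 294
  D: 0 + 2(112.6) = 225.3
  B: 953.4 (inert)

225 mol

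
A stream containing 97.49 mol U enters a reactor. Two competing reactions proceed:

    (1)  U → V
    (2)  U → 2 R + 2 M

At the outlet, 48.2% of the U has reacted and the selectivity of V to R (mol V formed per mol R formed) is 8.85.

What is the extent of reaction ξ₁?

ξ₁ = 44.5 mol

Conversion of U: U consumed = 0.482 × 97.49 = 46.99 mol = 1ξ₁ + 1ξ₂.
Selectivity: 1ξ₁ / (2ξ₂) = 8.85 → ξ₁ = 17.7 ξ₂.
Substitute: (1·17.7 + 1) ξ₂ = 46.99 → ξ₂ = 2.513 mol, ξ₁ = 44.48 mol.
Outlet amounts (n = n₀ + Σ ν·ξ):
  U: 97.49 − 1(44.48) − 1(2.513) = 50.5
  V: 0 + 1(44.48) = 44.48
  R: 0 + 2(2.513) = 5.026
  M: 0 + 2(2.513) = 5.026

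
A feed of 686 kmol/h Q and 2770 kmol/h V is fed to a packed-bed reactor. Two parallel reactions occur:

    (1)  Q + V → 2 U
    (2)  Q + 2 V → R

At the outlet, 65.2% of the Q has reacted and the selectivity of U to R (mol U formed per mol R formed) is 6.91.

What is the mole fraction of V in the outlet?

0.683

Conversion of Q: Q consumed = 0.652 × 686 = 447.3 kmol/h = 1ξ₁ + 1ξ₂.
Selectivity: 2ξ₁ / (1ξ₂) = 6.91 → ξ₁ = 3.455 ξ₂.
Substitute: (1·3.455 + 1) ξ₂ = 447.3 → ξ₂ = 100.4 kmol/h, ξ₁ = 346.9 kmol/h.
Outlet amounts (n = n₀ + Σ ν·ξ):
  Q: 686 − 1(346.9) − 1(100.4) = 238.7
  V: 2770 − 1(346.9) − 2(100.4) = 2222
  U: 0 + 2(346.9) = 693.7
  R: 0 + 1(100.4) = 100.4
Total out = 3255 kmol/h; y_V = 2222 / 3255 = 0.6827.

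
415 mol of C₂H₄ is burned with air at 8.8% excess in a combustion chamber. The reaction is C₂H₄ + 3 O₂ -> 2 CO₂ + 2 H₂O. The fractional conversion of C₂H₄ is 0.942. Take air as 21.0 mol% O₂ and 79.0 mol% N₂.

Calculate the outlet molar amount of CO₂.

Stoichiometric O₂ = 3 × 415 = 1245 mol; O₂ fed = 1245 × 1.088 = 1355 mol.
N₂ fed = 1355 × 79/21 = 5096 mol.
Fuel reacted = 0.942 × 415 → ξ = 390.9 mol.
Outlet (n = n₀ + ν ξ):
  C₂H₄: 415 − 1(390.9) = 24.07
  O₂: 1355 − 3(390.9) = 181.8
  N₂: 5096 (inert)
  CO₂: 0 + 2(390.9) = 781.9
  H₂O: 0 + 2(390.9) = 781.9

782 mol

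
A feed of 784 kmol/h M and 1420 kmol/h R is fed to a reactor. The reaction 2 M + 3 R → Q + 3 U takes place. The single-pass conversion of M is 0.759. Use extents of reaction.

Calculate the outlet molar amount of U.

M reacted = 0.759 × 784 = 595.1 kmol/h; ν_M = −2, so ξ = 595.1/2 = 297.5 kmol/h.
Outlet amounts (n = n₀ + ν ξ):
  M: 784 − 2(297.5) = 188.9
  R: 1420 − 3(297.5) = 527.4
  Q: 0 + 1(297.5) = 297.5
  U: 0 + 3(297.5) = 892.6

893 kmol/h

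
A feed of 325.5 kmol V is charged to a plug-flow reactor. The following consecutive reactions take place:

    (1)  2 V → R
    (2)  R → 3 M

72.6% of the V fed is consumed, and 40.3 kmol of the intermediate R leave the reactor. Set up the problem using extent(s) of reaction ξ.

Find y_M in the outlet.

0.643

Conversion of V: V consumed = 2ξ₁ = 0.726 × 325.5 → ξ₁ = 118.2 kmol.
R balance: n_R = 0 + 1ξ₁ − 1ξ₂ = 40.3 → ξ₂ = (1·118.2 − 40.3)/1 = 77.86 kmol.
Outlet amounts (n = n₀ + Σ ν·ξ):
  V: 325.5 − 2(118.2) = 89.19
  R: 0 + 1(118.2) − 1(77.86) = 40.3
  M: 0 + 3(77.86) = 233.6
Total out = 363.1 kmol; y_M = 233.6 / 363.1 = 0.6433.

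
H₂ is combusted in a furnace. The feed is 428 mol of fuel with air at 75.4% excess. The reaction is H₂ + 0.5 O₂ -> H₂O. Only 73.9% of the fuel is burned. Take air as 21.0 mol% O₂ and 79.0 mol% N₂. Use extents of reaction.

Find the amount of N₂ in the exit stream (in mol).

Stoichiometric O₂ = 0.5 × 428 = 214 mol; O₂ fed = 214 × 1.754 = 375.4 mol.
N₂ fed = 375.4 × 79/21 = 1412 mol.
Fuel reacted = 0.739 × 428 → ξ = 316.3 mol.
Outlet (n = n₀ + ν ξ):
  H₂: 428 − 1(316.3) = 111.7
  O₂: 375.4 − 0.5(316.3) = 217.2
  N₂: 1412 (inert)
  H₂O: 0 + 1(316.3) = 316.3

1410 mol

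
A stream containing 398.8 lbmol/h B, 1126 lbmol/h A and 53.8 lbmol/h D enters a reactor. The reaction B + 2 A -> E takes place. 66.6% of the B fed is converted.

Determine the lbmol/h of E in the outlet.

B reacted = 0.666 × 398.8 = 265.6 lbmol/h; ν_B = −1, so ξ = 265.6/1 = 265.6 lbmol/h.
Outlet amounts (n = n₀ + ν ξ):
  B: 398.8 − 1(265.6) = 133.2
  A: 1126 − 2(265.6) = 594.8
  E: 0 + 1(265.6) = 265.6
  D: 53.8 (inert)

266 lbmol/h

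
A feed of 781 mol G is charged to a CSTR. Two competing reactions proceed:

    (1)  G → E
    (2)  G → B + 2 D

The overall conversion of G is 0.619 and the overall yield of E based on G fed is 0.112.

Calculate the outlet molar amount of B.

396 mol

Yield of E: 1ξ₁ / 781 = 0.112 → ξ₁ = 87.47 mol.
Conversion of G: 1ξ₁ + 1ξ₂ = 0.619 × 781 = 483.4 → ξ₂ = 396 mol.
Outlet amounts (n = n₀ + Σ ν·ξ):
  G: 781 − 1(87.47) − 1(396) = 297.6
  E: 0 + 1(87.47) = 87.47
  B: 0 + 1(396) = 396
  D: 0 + 2(396) = 791.9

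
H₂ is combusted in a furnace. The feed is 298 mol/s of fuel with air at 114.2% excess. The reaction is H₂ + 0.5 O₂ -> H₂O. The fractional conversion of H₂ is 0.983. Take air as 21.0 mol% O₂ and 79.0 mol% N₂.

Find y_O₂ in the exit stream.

Stoichiometric O₂ = 0.5 × 298 = 149 mol/s; O₂ fed = 149 × 2.142 = 319.2 mol/s.
N₂ fed = 319.2 × 79/21 = 1201 mol/s.
Fuel reacted = 0.983 × 298 → ξ = 292.9 mol/s.
Outlet (n = n₀ + ν ξ):
  H₂: 298 − 1(292.9) = 5.066
  O₂: 319.2 − 0.5(292.9) = 172.7
  N₂: 1201 (inert)
  H₂O: 0 + 1(292.9) = 292.9
Total out = 1671 mol/s; y_O₂ = 172.7 / 1671 = 0.1033.

0.103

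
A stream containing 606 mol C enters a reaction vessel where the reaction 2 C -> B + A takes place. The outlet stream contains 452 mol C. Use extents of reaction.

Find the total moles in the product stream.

606 mol

For C: n = n₀ − 2ξ → 452 = 606 − 2ξ, giving ξ = 77 mol.
Outlet amounts (n = n₀ + ν ξ):
  C: 606 − 2(77) = 452
  B: 0 + 1(77) = 77
  A: 0 + 1(77) = 77
Total out = 452 + 77 + 77 = 606 mol.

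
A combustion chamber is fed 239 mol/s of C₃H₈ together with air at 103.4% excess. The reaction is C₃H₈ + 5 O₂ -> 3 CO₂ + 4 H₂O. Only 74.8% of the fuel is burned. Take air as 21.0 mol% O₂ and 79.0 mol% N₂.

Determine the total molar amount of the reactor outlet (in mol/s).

12000 mol/s

Stoichiometric O₂ = 5 × 239 = 1195 mol/s; O₂ fed = 1195 × 2.034 = 2431 mol/s.
N₂ fed = 2431 × 79/21 = 9144 mol/s.
Fuel reacted = 0.748 × 239 → ξ = 178.8 mol/s.
Outlet (n = n₀ + ν ξ):
  C₃H₈: 239 − 1(178.8) = 60.23
  O₂: 2431 − 5(178.8) = 1537
  N₂: 9144 (inert)
  CO₂: 0 + 3(178.8) = 536.3
  H₂O: 0 + 4(178.8) = 715.1
Total out = 60.23 + 1537 + 9144 + 536.3 + 715.1 = 11990 mol/s.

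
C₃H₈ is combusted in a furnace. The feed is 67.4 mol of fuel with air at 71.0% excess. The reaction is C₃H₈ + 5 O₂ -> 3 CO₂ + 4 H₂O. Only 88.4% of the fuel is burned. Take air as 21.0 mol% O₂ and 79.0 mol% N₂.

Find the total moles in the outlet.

2870 mol

Stoichiometric O₂ = 5 × 67.4 = 337 mol; O₂ fed = 337 × 1.710 = 576.3 mol.
N₂ fed = 576.3 × 79/21 = 2168 mol.
Fuel reacted = 0.884 × 67.4 → ξ = 59.58 mol.
Outlet (n = n₀ + ν ξ):
  C₃H₈: 67.4 − 1(59.58) = 7.818
  O₂: 576.3 − 5(59.58) = 278.4
  N₂: 2168 (inert)
  CO₂: 0 + 3(59.58) = 178.7
  H₂O: 0 + 4(59.58) = 238.3
Total out = 7.818 + 278.4 + 2168 + 178.7 + 238.3 = 2871 mol.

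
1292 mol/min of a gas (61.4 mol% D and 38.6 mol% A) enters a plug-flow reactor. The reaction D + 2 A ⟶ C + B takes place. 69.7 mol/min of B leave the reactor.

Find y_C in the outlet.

0.057

For B: n = n₀ + 1ξ → 69.7 = 0 + 1ξ, giving ξ = 69.7 mol/min.
Outlet amounts (n = n₀ + ν ξ):
  D: 793.3 − 1(69.7) = 723.6
  A: 498.7 − 2(69.7) = 359.3
  C: 0 + 1(69.7) = 69.7
  B: 0 + 1(69.7) = 69.7
Total out = 1222 mol/min; y_C = 69.7 / 1222 = 0.05702.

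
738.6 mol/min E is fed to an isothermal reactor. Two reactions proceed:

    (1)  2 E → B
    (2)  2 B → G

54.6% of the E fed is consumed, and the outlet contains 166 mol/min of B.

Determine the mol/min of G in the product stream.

Conversion of E: E consumed = 2ξ₁ = 0.546 × 738.6 → ξ₁ = 201.6 mol/min.
B balance: n_B = 0 + 1ξ₁ − 2ξ₂ = 166 → ξ₂ = (1·201.6 − 166)/2 = 17.82 mol/min.
Outlet amounts (n = n₀ + Σ ν·ξ):
  E: 738.6 − 2(201.6) = 335.3
  B: 0 + 1(201.6) − 2(17.82) = 166
  G: 0 + 1(17.82) = 17.82

17.8 mol/min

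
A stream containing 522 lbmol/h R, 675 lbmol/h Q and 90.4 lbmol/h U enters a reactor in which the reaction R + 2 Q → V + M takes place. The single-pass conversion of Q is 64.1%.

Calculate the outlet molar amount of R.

306 lbmol/h

Q reacted = 0.641 × 675 = 432.7 lbmol/h; ν_Q = −2, so ξ = 432.7/2 = 216.3 lbmol/h.
Outlet amounts (n = n₀ + ν ξ):
  R: 522 − 1(216.3) = 305.7
  Q: 675 − 2(216.3) = 242.3
  V: 0 + 1(216.3) = 216.3
  M: 0 + 1(216.3) = 216.3
  U: 90.4 (inert)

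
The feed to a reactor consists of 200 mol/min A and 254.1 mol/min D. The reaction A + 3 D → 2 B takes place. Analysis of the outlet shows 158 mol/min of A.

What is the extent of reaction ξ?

ξ = 42 mol/min

For A: n = n₀ − 1ξ → 158 = 200 − 1ξ, giving ξ = 42 mol/min.
Outlet amounts (n = n₀ + ν ξ):
  A: 200 − 1(42) = 158
  D: 254.1 − 3(42) = 128.1
  B: 0 + 2(42) = 84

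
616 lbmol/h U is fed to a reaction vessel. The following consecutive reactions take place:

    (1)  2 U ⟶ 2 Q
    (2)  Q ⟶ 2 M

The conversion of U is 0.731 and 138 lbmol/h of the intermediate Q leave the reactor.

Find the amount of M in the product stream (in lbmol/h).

Conversion of U: U consumed = 2ξ₁ = 0.731 × 616 → ξ₁ = 225.1 lbmol/h.
Q balance: n_Q = 0 + 2ξ₁ − 1ξ₂ = 138 → ξ₂ = (2·225.1 − 138)/1 = 312.3 lbmol/h.
Outlet amounts (n = n₀ + Σ ν·ξ):
  U: 616 − 2(225.1) = 165.7
  Q: 0 + 2(225.1) − 1(312.3) = 138
  M: 0 + 2(312.3) = 624.6

625 lbmol/h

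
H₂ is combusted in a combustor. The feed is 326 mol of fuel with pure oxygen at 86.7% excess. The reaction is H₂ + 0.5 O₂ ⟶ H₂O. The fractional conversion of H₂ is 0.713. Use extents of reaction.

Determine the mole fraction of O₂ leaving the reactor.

0.366

Stoichiometric O₂ = 0.5 × 326 = 163 mol; O₂ fed = 163 × 1.867 = 304.3 mol.
Fuel reacted = 0.713 × 326 → ξ = 232.4 mol.
Outlet (n = n₀ + ν ξ):
  H₂: 326 − 1(232.4) = 93.56
  O₂: 304.3 − 0.5(232.4) = 188.1
  H₂O: 0 + 1(232.4) = 232.4
Total out = 514.1 mol; y_O₂ = 188.1 / 514.1 = 0.3659.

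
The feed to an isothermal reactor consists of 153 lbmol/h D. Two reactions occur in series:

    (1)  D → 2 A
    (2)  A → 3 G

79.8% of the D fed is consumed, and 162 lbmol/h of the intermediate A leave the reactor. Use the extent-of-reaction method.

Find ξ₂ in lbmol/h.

ξ₂ = 82.2 lbmol/h

Conversion of D: D consumed = 1ξ₁ = 0.798 × 153 → ξ₁ = 122.1 lbmol/h.
A balance: n_A = 0 + 2ξ₁ − 1ξ₂ = 162 → ξ₂ = (2·122.1 − 162)/1 = 82.19 lbmol/h.
Outlet amounts (n = n₀ + Σ ν·ξ):
  D: 153 − 1(122.1) = 30.91
  A: 0 + 2(122.1) − 1(82.19) = 162
  G: 0 + 3(82.19) = 246.6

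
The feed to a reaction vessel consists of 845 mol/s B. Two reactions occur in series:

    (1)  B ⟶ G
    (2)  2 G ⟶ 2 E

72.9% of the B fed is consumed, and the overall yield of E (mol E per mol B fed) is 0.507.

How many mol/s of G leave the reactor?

188 mol/s

Conversion of B: B consumed = 1ξ₁ = 0.729 × 845 → ξ₁ = 616 mol/s.
Yield of E: 2ξ₂ / 845 = 0.507 → ξ₂ = 214.2 mol/s.
Outlet amounts (n = n₀ + Σ ν·ξ):
  B: 845 − 1(616) = 229
  G: 0 + 1(616) − 2(214.2) = 187.6
  E: 0 + 2(214.2) = 428.4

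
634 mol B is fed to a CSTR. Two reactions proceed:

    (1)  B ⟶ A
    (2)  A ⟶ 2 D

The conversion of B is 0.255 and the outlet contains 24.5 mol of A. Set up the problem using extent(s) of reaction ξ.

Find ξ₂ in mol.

ξ₂ = 137 mol

Conversion of B: B consumed = 1ξ₁ = 0.255 × 634 → ξ₁ = 161.7 mol.
A balance: n_A = 0 + 1ξ₁ − 1ξ₂ = 24.5 → ξ₂ = (1·161.7 − 24.5)/1 = 137.2 mol.
Outlet amounts (n = n₀ + Σ ν·ξ):
  B: 634 − 1(161.7) = 472.3
  A: 0 + 1(161.7) − 1(137.2) = 24.5
  D: 0 + 2(137.2) = 274.3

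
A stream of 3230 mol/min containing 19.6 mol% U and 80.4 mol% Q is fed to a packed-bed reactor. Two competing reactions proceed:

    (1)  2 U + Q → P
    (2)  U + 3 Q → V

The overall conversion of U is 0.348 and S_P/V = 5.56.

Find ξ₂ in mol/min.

ξ₂ = 18.2 mol/min

Conversion of U: U consumed = 0.348 × 633.1 = 220.3 mol/min = 2ξ₁ + 1ξ₂.
Selectivity: 1ξ₁ / (1ξ₂) = 5.56 → ξ₁ = 5.56 ξ₂.
Substitute: (2·5.56 + 1) ξ₂ = 220.3 → ξ₂ = 18.18 mol/min, ξ₁ = 101.1 mol/min.
Outlet amounts (n = n₀ + Σ ν·ξ):
  U: 633.1 − 2(101.1) − 1(18.18) = 412.8
  Q: 2597 − 1(101.1) − 3(18.18) = 2441
  P: 0 + 1(101.1) = 101.1
  V: 0 + 1(18.18) = 18.18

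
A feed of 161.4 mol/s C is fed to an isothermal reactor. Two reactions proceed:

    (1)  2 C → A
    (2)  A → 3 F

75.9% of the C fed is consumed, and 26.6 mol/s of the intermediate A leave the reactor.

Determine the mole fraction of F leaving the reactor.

0.613

Conversion of C: C consumed = 2ξ₁ = 0.759 × 161.4 → ξ₁ = 61.25 mol/s.
A balance: n_A = 0 + 1ξ₁ − 1ξ₂ = 26.6 → ξ₂ = (1·61.25 − 26.6)/1 = 34.65 mol/s.
Outlet amounts (n = n₀ + Σ ν·ξ):
  C: 161.4 − 2(61.25) = 38.9
  A: 0 + 1(61.25) − 1(34.65) = 26.6
  F: 0 + 3(34.65) = 104
Total out = 169.5 mol/s; y_F = 104 / 169.5 = 0.6135.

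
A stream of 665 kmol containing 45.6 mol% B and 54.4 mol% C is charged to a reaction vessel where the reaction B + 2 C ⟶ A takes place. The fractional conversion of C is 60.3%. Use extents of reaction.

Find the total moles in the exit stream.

C reacted = 0.603 × 361.8 = 218.1 kmol; ν_C = −2, so ξ = 218.1/2 = 109.1 kmol.
Outlet amounts (n = n₀ + ν ξ):
  B: 303.2 − 1(109.1) = 194.2
  C: 361.8 − 2(109.1) = 143.6
  A: 0 + 1(109.1) = 109.1
Total out = 194.2 + 143.6 + 109.1 = 446.9 kmol.

447 kmol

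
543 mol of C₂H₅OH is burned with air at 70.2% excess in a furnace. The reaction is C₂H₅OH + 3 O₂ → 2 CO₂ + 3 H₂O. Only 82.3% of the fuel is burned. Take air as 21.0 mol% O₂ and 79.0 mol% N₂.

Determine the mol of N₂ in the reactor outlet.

10400 mol

Stoichiometric O₂ = 3 × 543 = 1629 mol; O₂ fed = 1629 × 1.702 = 2773 mol.
N₂ fed = 2773 × 79/21 = 10430 mol.
Fuel reacted = 0.823 × 543 → ξ = 446.9 mol.
Outlet (n = n₀ + ν ξ):
  C₂H₅OH: 543 − 1(446.9) = 96.11
  O₂: 2773 − 3(446.9) = 1432
  N₂: 10430 (inert)
  CO₂: 0 + 2(446.9) = 893.8
  H₂O: 0 + 3(446.9) = 1341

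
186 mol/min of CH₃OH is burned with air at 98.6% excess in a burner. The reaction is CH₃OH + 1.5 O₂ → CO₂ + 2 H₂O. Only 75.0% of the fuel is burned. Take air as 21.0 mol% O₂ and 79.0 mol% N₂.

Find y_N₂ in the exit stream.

0.72

Stoichiometric O₂ = 1.5 × 186 = 279 mol/min; O₂ fed = 279 × 1.986 = 554.1 mol/min.
N₂ fed = 554.1 × 79/21 = 2084 mol/min.
Fuel reacted = 0.75 × 186 → ξ = 139.5 mol/min.
Outlet (n = n₀ + ν ξ):
  CH₃OH: 186 − 1(139.5) = 46.5
  O₂: 554.1 − 1.5(139.5) = 344.8
  N₂: 2084 (inert)
  CO₂: 0 + 1(139.5) = 139.5
  H₂O: 0 + 2(139.5) = 279
Total out = 2894 mol/min; y_N₂ = 2084 / 2894 = 0.7202.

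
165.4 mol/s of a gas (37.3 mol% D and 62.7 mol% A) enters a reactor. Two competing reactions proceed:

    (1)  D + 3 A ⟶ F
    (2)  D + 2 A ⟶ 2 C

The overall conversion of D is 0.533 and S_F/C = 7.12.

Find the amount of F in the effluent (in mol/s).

30.7 mol/s

Conversion of D: D consumed = 0.533 × 61.69 = 32.88 mol/s = 1ξ₁ + 1ξ₂.
Selectivity: 1ξ₁ / (2ξ₂) = 7.12 → ξ₁ = 14.24 ξ₂.
Substitute: (1·14.24 + 1) ξ₂ = 32.88 → ξ₂ = 2.158 mol/s, ξ₁ = 30.73 mol/s.
Outlet amounts (n = n₀ + Σ ν·ξ):
  D: 61.69 − 1(30.73) − 1(2.158) = 28.81
  A: 103.7 − 3(30.73) − 2(2.158) = 7.214
  F: 0 + 1(30.73) = 30.73
  C: 0 + 2(2.158) = 4.315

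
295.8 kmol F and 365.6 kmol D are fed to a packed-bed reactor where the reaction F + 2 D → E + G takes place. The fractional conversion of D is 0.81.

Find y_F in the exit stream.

D reacted = 0.81 × 365.6 = 296.1 kmol; ν_D = −2, so ξ = 296.1/2 = 148.1 kmol.
Outlet amounts (n = n₀ + ν ξ):
  F: 295.8 − 1(148.1) = 147.7
  D: 365.6 − 2(148.1) = 69.46
  E: 0 + 1(148.1) = 148.1
  G: 0 + 1(148.1) = 148.1
Total out = 513.3 kmol; y_F = 147.7 / 513.3 = 0.2878.

0.288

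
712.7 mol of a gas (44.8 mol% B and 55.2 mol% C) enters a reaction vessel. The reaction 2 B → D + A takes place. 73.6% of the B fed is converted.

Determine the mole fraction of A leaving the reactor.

B reacted = 0.736 × 319.3 = 235 mol; ν_B = −2, so ξ = 235/2 = 117.5 mol.
Outlet amounts (n = n₀ + ν ξ):
  B: 319.3 − 2(117.5) = 84.29
  D: 0 + 1(117.5) = 117.5
  A: 0 + 1(117.5) = 117.5
  C: 393.4 (inert)
Total out = 712.7 mol; y_A = 117.5 / 712.7 = 0.1649.

0.165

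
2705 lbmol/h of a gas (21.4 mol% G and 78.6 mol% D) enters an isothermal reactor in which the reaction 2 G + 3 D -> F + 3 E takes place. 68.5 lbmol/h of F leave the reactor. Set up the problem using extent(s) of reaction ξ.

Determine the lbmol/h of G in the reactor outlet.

For F: n = n₀ + 1ξ → 68.5 = 0 + 1ξ, giving ξ = 68.5 lbmol/h.
Outlet amounts (n = n₀ + ν ξ):
  G: 578.9 − 2(68.5) = 441.9
  D: 2126 − 3(68.5) = 1921
  F: 0 + 1(68.5) = 68.5
  E: 0 + 3(68.5) = 205.5

442 lbmol/h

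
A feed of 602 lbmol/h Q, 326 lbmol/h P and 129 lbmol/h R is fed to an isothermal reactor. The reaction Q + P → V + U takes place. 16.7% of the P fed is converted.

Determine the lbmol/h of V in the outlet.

54.4 lbmol/h

P reacted = 0.167 × 326 = 54.44 lbmol/h; ν_P = −1, so ξ = 54.44/1 = 54.44 lbmol/h.
Outlet amounts (n = n₀ + ν ξ):
  Q: 602 − 1(54.44) = 547.6
  P: 326 − 1(54.44) = 271.6
  V: 0 + 1(54.44) = 54.44
  U: 0 + 1(54.44) = 54.44
  R: 129 (inert)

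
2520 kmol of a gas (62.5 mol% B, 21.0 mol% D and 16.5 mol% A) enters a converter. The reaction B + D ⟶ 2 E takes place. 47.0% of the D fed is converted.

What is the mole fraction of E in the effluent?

0.197

D reacted = 0.47 × 529.2 = 248.7 kmol; ν_D = −1, so ξ = 248.7/1 = 248.7 kmol.
Outlet amounts (n = n₀ + ν ξ):
  B: 1575 − 1(248.7) = 1326
  D: 529.2 − 1(248.7) = 280.5
  E: 0 + 2(248.7) = 497.4
  A: 415.8 (inert)
Total out = 2520 kmol; y_E = 497.4 / 2520 = 0.1974.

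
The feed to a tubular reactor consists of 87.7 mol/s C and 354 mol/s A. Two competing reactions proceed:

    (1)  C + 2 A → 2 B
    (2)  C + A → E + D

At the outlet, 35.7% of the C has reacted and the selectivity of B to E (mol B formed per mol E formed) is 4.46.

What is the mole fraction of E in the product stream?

0.0231

Conversion of C: C consumed = 0.357 × 87.7 = 31.31 mol/s = 1ξ₁ + 1ξ₂.
Selectivity: 2ξ₁ / (1ξ₂) = 4.46 → ξ₁ = 2.23 ξ₂.
Substitute: (1·2.23 + 1) ξ₂ = 31.31 → ξ₂ = 9.693 mol/s, ξ₁ = 21.62 mol/s.
Outlet amounts (n = n₀ + Σ ν·ξ):
  C: 87.7 − 1(21.62) − 1(9.693) = 56.39
  A: 354 − 2(21.62) − 1(9.693) = 301.1
  B: 0 + 2(21.62) = 43.23
  E: 0 + 1(9.693) = 9.693
  D: 0 + 1(9.693) = 9.693
Total out = 420.1 mol/s; y_E = 9.693 / 420.1 = 0.02307.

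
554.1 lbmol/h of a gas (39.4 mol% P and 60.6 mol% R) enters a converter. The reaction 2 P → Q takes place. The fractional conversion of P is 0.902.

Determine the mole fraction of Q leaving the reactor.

0.216

P reacted = 0.902 × 218.3 = 196.9 lbmol/h; ν_P = −2, so ξ = 196.9/2 = 98.46 lbmol/h.
Outlet amounts (n = n₀ + ν ξ):
  P: 218.3 − 2(98.46) = 21.39
  Q: 0 + 1(98.46) = 98.46
  R: 335.8 (inert)
Total out = 455.6 lbmol/h; y_Q = 98.46 / 455.6 = 0.2161.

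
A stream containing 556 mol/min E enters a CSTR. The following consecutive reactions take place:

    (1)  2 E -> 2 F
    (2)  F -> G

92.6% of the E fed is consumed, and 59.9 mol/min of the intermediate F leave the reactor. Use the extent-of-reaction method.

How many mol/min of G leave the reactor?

455 mol/min

Conversion of E: E consumed = 2ξ₁ = 0.926 × 556 → ξ₁ = 257.4 mol/min.
F balance: n_F = 0 + 2ξ₁ − 1ξ₂ = 59.9 → ξ₂ = (2·257.4 − 59.9)/1 = 455 mol/min.
Outlet amounts (n = n₀ + Σ ν·ξ):
  E: 556 − 2(257.4) = 41.14
  F: 0 + 2(257.4) − 1(455) = 59.9
  G: 0 + 1(455) = 455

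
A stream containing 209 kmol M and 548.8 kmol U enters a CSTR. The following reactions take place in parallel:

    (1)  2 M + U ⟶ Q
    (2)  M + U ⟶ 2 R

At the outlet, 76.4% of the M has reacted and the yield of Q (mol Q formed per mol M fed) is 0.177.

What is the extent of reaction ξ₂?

Yield of Q: 1ξ₁ / 209 = 0.177 → ξ₁ = 36.99 kmol.
Conversion of M: 2ξ₁ + 1ξ₂ = 0.764 × 209 = 159.7 → ξ₂ = 85.69 kmol.
Outlet amounts (n = n₀ + Σ ν·ξ):
  M: 209 − 2(36.99) − 1(85.69) = 49.32
  U: 548.8 − 1(36.99) − 1(85.69) = 426.1
  Q: 0 + 1(36.99) = 36.99
  R: 0 + 2(85.69) = 171.4

ξ₂ = 85.7 kmol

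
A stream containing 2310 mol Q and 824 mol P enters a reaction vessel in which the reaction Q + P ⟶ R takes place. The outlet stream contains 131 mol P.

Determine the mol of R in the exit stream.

For P: n = n₀ − 1ξ → 131 = 824 − 1ξ, giving ξ = 693 mol.
Outlet amounts (n = n₀ + ν ξ):
  Q: 2310 − 1(693) = 1617
  P: 824 − 1(693) = 131
  R: 0 + 1(693) = 693

693 mol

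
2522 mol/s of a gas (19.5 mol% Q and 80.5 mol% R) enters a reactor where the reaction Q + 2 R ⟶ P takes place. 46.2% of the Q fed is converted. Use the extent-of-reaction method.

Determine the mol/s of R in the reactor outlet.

1580 mol/s

Q reacted = 0.462 × 491.8 = 227.2 mol/s; ν_Q = −1, so ξ = 227.2/1 = 227.2 mol/s.
Outlet amounts (n = n₀ + ν ξ):
  Q: 491.8 − 1(227.2) = 264.6
  R: 2030 − 2(227.2) = 1576
  P: 0 + 1(227.2) = 227.2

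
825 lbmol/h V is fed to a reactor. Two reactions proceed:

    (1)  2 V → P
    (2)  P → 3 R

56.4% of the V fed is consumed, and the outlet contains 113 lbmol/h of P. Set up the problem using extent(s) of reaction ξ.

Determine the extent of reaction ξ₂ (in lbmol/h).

Conversion of V: V consumed = 2ξ₁ = 0.564 × 825 → ξ₁ = 232.6 lbmol/h.
P balance: n_P = 0 + 1ξ₁ − 1ξ₂ = 113 → ξ₂ = (1·232.6 − 113)/1 = 119.6 lbmol/h.
Outlet amounts (n = n₀ + Σ ν·ξ):
  V: 825 − 2(232.6) = 359.7
  P: 0 + 1(232.6) − 1(119.6) = 113
  R: 0 + 3(119.6) = 358.9

ξ₂ = 120 lbmol/h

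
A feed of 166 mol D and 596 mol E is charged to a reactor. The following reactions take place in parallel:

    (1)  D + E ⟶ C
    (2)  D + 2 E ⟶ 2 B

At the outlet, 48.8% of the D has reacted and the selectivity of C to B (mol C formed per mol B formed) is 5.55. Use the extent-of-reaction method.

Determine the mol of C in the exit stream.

74.3 mol

Conversion of D: D consumed = 0.488 × 166 = 81.01 mol = 1ξ₁ + 1ξ₂.
Selectivity: 1ξ₁ / (2ξ₂) = 5.55 → ξ₁ = 11.1 ξ₂.
Substitute: (1·11.1 + 1) ξ₂ = 81.01 → ξ₂ = 6.695 mol, ξ₁ = 74.31 mol.
Outlet amounts (n = n₀ + Σ ν·ξ):
  D: 166 − 1(74.31) − 1(6.695) = 84.99
  E: 596 − 1(74.31) − 2(6.695) = 508.3
  C: 0 + 1(74.31) = 74.31
  B: 0 + 2(6.695) = 13.39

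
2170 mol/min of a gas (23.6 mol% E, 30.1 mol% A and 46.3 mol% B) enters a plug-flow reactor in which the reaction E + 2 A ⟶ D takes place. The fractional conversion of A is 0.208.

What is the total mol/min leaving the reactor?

A reacted = 0.208 × 653.2 = 135.9 mol/min; ν_A = −2, so ξ = 135.9/2 = 67.93 mol/min.
Outlet amounts (n = n₀ + ν ξ):
  E: 512.1 − 1(67.93) = 444.2
  A: 653.2 − 2(67.93) = 517.3
  D: 0 + 1(67.93) = 67.93
  B: 1005 (inert)
Total out = 444.2 + 517.3 + 67.93 + 1005 = 2034 mol/min.

2030 mol/min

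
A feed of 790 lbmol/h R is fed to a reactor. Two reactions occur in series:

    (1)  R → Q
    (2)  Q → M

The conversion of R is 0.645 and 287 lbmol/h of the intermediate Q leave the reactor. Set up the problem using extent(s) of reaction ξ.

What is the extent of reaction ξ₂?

ξ₂ = 223 lbmol/h

Conversion of R: R consumed = 1ξ₁ = 0.645 × 790 → ξ₁ = 509.6 lbmol/h.
Q balance: n_Q = 0 + 1ξ₁ − 1ξ₂ = 287 → ξ₂ = (1·509.6 − 287)/1 = 222.6 lbmol/h.
Outlet amounts (n = n₀ + Σ ν·ξ):
  R: 790 − 1(509.6) = 280.4
  Q: 0 + 1(509.6) − 1(222.6) = 287
  M: 0 + 1(222.6) = 222.6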